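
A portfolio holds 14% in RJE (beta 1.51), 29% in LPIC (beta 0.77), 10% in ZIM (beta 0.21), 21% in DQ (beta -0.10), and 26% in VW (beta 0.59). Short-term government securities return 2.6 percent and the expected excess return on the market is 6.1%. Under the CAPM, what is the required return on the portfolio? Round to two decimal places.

β_P = Σ w_i β_i = 0.14×1.51 + 0.29×0.77 + 0.10×0.21 + 0.21×-0.10 + 0.26×0.59 = 0.5881
E(R_P) = R_f + β_P × MRP = 2.6% + 0.5881 × 6.1% = 6.19%

6.19%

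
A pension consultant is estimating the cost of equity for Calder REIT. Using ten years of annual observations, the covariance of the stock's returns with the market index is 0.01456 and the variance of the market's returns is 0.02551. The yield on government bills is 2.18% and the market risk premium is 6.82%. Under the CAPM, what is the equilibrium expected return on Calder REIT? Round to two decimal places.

β = Cov(R_i, R_m) / Var(R_m) = 0.01456 / 0.02551 = 0.5708
E(R) = R_f + β × MRP = 2.18% + 0.5708 × 6.82% = 6.07%

6.07%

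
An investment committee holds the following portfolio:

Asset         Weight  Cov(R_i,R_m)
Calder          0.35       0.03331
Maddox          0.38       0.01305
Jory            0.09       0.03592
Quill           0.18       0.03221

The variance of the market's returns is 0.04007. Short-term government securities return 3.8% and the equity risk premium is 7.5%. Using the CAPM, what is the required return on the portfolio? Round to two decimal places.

8.60%

β_Calder = 0.03331 / 0.04007 = 0.8313
β_Maddox = 0.01305 / 0.04007 = 0.3257
β_Jory = 0.03592 / 0.04007 = 0.8964
β_Quill = 0.03221 / 0.04007 = 0.8038
β_P = Σ w_i β_i = 0.35×0.8313 + 0.38×0.3257 + 0.09×0.8964 + 0.18×0.8038 = 0.6401
E(R_P) = R_f + β_P × MRP = 3.8% + 0.6401 × 7.5% = 8.60%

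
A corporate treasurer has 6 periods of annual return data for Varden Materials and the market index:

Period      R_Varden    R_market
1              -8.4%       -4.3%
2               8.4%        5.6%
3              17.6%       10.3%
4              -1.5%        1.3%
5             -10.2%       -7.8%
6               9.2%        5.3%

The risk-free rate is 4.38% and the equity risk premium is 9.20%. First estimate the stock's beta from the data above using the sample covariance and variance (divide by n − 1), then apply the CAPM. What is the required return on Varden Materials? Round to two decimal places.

Mean R_i = (-8.4 + 8.4 + 17.6 − 1.5 − 10.2 + 9.2) / 6 = 2.5167%
Mean R_m = (-4.3 + 5.6 + 10.3 + 1.3 − 7.8 + 5.3) / 6 = 1.7333%
Σ(R_i − R̄_i)(R_m − R̄_m) = 364.6367  ⇒  Cov = 364.6367 / 5 = 72.9273
Σ(R_m − R̄_m)² = 228.5333  ⇒  Var(R_m) = 228.5333 / 5 = 45.7067
β = Cov / Var(R_m) = 72.9273 / 45.7067 = 1.5955
E(R) = R_f + β × MRP = 4.38% + 1.5955 × 9.20% = 19.06%

19.06%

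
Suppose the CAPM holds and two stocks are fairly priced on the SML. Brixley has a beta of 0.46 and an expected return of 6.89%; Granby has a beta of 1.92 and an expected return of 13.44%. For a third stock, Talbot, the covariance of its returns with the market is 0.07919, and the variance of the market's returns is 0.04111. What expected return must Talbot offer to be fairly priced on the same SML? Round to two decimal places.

MRP = (13.44% − 6.89%) / (1.92 − 0.46) = 4.4863%
R_f = 6.89% − 0.46 × 4.4863% = 4.8263%
β_Talbot = Cov / Var(R_m) = 0.07919 / 0.04111 = 1.9263
E(R_Talbot) = R_f + β × MRP = 4.8263% + 1.9263 × 4.4863% = 13.47%

13.47%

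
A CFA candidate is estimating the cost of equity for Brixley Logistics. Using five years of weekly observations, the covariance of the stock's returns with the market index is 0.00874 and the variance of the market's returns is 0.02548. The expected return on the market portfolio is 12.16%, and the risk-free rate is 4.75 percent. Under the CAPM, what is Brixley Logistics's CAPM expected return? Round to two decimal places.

7.29%

β = Cov(R_i, R_m) / Var(R_m) = 0.00874 / 0.02548 = 0.3430
MRP = 12.16% − 4.75% = 7.41%
E(R) = R_f + β × MRP = 4.75% + 0.3430 × 7.41% = 7.29%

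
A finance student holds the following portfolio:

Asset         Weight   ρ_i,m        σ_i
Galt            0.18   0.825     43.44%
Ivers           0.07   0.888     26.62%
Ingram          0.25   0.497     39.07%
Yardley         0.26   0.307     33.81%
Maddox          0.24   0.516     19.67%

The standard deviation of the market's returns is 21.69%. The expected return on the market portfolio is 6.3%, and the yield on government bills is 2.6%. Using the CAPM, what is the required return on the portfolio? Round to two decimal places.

5.69%

β_Galt = 0.825 × 43.44% / 21.69% = 1.6523
β_Ivers = 0.888 × 26.62% / 21.69% = 1.0898
β_Ingram = 0.497 × 39.07% / 21.69% = 0.8952
β_Yardley = 0.307 × 33.81% / 21.69% = 0.4785
β_Maddox = 0.516 × 19.67% / 21.69% = 0.4679
β_P = Σ w_i β_i = 0.18×1.6523 + 0.07×1.0898 + 0.25×0.8952 + 0.26×0.4785 + 0.24×0.4679 = 0.8342
MRP = 6.3% − 2.6% = 3.70%
E(R_P) = R_f + β_P × MRP = 2.6% + 0.8342 × 3.7% = 5.69%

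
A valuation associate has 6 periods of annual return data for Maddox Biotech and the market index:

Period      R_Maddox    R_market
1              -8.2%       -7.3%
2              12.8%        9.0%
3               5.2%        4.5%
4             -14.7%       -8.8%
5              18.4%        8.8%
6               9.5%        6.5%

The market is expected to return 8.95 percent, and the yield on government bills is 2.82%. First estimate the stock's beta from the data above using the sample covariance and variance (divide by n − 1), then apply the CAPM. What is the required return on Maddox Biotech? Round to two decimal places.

Mean R_i = (-8.2 + 12.8 + 5.2 − 14.7 + 18.4 + 9.5) / 6 = 3.8333%
Mean R_m = (-7.3 + 9.0 + 4.5 − 8.8 + 8.8 + 6.5) / 6 = 2.1167%
Σ(R_i − R̄_i)(R_m − R̄_m) = 502.8067  ⇒  Cov = 502.8067 / 5 = 100.5613
Σ(R_m − R̄_m)² = 324.7883  ⇒  Var(R_m) = 324.7883 / 5 = 64.9577
β = Cov / Var(R_m) = 100.5613 / 64.9577 = 1.5481
MRP = 8.95% − 2.82% = 6.13%
E(R) = R_f + β × MRP = 2.82% + 1.5481 × 6.13% = 12.31%

12.31%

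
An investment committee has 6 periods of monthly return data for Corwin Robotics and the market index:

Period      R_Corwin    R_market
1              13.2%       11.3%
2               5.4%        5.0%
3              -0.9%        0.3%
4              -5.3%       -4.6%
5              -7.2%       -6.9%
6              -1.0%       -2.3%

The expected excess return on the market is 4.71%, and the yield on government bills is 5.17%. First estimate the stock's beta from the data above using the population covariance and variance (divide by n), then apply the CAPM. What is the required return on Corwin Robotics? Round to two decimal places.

10.40%

Mean R_i = (13.2 + 5.4 − 0.9 − 5.3 − 7.2 − 1.0) / 6 = 0.7000%
Mean R_m = (11.3 + 5.0 + 0.3 − 4.6 − 6.9 − 2.3) / 6 = 0.4667%
Σ(R_i − R̄_i)(R_m − R̄_m) = 250.2900  ⇒  Cov = 250.2900 / 6 = 41.7150
Σ(R_m − R̄_m)² = 225.5333  ⇒  Var(R_m) = 225.5333 / 6 = 37.5889
β = Cov / Var(R_m) = 41.7150 / 37.5889 = 1.1098
E(R) = R_f + β × MRP = 5.17% + 1.1098 × 4.71% = 10.40%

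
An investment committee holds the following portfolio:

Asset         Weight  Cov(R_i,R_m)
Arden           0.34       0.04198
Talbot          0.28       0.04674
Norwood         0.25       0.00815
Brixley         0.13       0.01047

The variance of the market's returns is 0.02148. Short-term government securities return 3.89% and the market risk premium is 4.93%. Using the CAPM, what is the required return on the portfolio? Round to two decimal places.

β_Arden = 0.04198 / 0.02148 = 1.9544
β_Talbot = 0.04674 / 0.02148 = 2.1760
β_Norwood = 0.00815 / 0.02148 = 0.3794
β_Brixley = 0.01047 / 0.02148 = 0.4874
β_P = Σ w_i β_i = 0.34×1.9544 + 0.28×2.1760 + 0.25×0.3794 + 0.13×0.4874 = 1.4320
E(R_P) = R_f + β_P × MRP = 3.89% + 1.4320 × 4.93% = 10.95%

10.95%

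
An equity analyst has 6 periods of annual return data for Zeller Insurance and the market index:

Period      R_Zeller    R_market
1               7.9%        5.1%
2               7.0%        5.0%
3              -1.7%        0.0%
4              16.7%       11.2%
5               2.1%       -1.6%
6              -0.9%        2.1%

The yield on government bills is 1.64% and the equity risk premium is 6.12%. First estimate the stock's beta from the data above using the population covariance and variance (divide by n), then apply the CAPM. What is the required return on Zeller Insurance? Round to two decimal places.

10.10%

Mean R_i = (7.9 + 7.0 − 1.7 + 16.7 + 2.1 − 0.9) / 6 = 5.1833%
Mean R_m = (5.1 + 5.0 + 0.0 + 11.2 − 1.6 + 2.1) / 6 = 3.6333%
Σ(R_i − R̄_i)(R_m − R̄_m) = 144.0833  ⇒  Cov = 144.0833 / 6 = 24.0139
Σ(R_m − R̄_m)² = 104.2133  ⇒  Var(R_m) = 104.2133 / 6 = 17.3689
β = Cov / Var(R_m) = 24.0139 / 17.3689 = 1.3826
E(R) = R_f + β × MRP = 1.64% + 1.3826 × 6.12% = 10.10%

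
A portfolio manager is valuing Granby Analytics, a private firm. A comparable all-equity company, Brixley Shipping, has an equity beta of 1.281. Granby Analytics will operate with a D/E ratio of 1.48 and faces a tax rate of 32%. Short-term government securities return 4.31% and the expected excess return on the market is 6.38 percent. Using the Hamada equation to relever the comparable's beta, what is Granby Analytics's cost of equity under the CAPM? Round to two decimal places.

β_L = β_U × [1 + (1 − t)(D/E)] = 1.281 × [1 + (1 − 0.32) × 1.48]
    = 1.281 × [1 + 0.68 × 1.48] = 1.281 × 2.0064 = 2.5702
E(R) = R_f + β_L × MRP = 4.31% + 2.5702 × 6.38% = 20.71%

20.71%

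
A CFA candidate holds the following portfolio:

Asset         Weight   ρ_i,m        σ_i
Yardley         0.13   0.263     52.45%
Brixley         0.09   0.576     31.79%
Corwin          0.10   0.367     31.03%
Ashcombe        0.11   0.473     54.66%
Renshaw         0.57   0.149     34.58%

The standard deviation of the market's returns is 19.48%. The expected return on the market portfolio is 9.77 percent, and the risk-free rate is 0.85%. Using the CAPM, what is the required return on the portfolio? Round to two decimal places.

5.59%

β_Yardley = 0.263 × 52.45% / 19.48% = 0.7081
β_Brixley = 0.576 × 31.79% / 19.48% = 0.9400
β_Corwin = 0.367 × 31.03% / 19.48% = 0.5846
β_Ashcombe = 0.473 × 54.66% / 19.48% = 1.3272
β_Renshaw = 0.149 × 34.58% / 19.48% = 0.2645
β_P = Σ w_i β_i = 0.13×0.7081 + 0.09×0.9400 + 0.10×0.5846 + 0.11×1.3272 + 0.57×0.2645 = 0.5319
MRP = 9.77% − 0.85% = 8.92%
E(R_P) = R_f + β_P × MRP = 0.85% + 0.5319 × 8.92% = 5.59%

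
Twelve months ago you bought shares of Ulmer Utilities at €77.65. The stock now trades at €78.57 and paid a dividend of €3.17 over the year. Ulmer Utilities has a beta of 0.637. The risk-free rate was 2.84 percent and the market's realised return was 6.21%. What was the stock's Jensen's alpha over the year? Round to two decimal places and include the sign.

+0.28%

Realised HPR = (P1 + D1 − P0) / P0 = (78.57 + 3.17 − 77.65) / 77.65 = 4.09 / 77.65 = 5.2672%
MRP = 6.21% − 2.84% = 3.37%
CAPM required = R_f + β·MRP = 2.84% + 0.637 × 3.37% = 4.98669%
α = realised − required = 5.2672% − 4.98669% = +0.28%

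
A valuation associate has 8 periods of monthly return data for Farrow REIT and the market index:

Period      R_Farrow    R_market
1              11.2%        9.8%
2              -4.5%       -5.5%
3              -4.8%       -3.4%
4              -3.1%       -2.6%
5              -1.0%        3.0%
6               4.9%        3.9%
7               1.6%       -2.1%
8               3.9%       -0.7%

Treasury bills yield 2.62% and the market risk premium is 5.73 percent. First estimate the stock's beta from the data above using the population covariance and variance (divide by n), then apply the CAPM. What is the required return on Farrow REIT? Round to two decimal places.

Mean R_i = (11.2 − 4.5 − 4.8 − 3.1 − 1.0 + 4.9 + 1.6 + 3.9) / 8 = 1.0250%
Mean R_m = (9.8 − 5.5 − 3.4 − 2.6 + 3.0 + 3.9 − 2.1 − 0.7) / 8 = 0.3000%
Σ(R_i − R̄_i)(R_m − R̄_m) = 166.4500  ⇒  Cov = 166.4500 / 8 = 20.8063
Σ(R_m − R̄_m)² = 173.0000  ⇒  Var(R_m) = 173.0000 / 8 = 21.6250
β = Cov / Var(R_m) = 20.8063 / 21.6250 = 0.9621
E(R) = R_f + β × MRP = 2.62% + 0.9621 × 5.73% = 8.13%

8.13%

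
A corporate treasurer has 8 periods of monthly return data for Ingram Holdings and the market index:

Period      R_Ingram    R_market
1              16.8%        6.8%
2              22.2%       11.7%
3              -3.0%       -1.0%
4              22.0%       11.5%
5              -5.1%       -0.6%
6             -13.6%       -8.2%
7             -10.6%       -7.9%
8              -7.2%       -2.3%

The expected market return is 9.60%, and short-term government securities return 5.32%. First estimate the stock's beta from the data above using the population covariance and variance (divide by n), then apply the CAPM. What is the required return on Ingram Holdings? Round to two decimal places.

Mean R_i = (16.8 + 22.2 − 3.0 + 22.0 − 5.1 − 13.6 − 10.6 − 7.2) / 8 = 2.6875%
Mean R_m = (6.8 + 11.7 − 1.0 + 11.5 − 0.6 − 8.2 − 7.9 − 2.3) / 8 = 1.2500%
Σ(R_i − R̄_i)(R_m − R̄_m) = 817.9850  ⇒  Cov = 817.9850 / 8 = 102.2481
Σ(R_m − R̄_m)² = 439.1800  ⇒  Var(R_m) = 439.1800 / 8 = 54.8975
β = Cov / Var(R_m) = 102.2481 / 54.8975 = 1.8625
MRP = 9.60% − 5.32% = 4.28%
E(R) = R_f + β × MRP = 5.32% + 1.8625 × 4.28% = 13.29%

13.29%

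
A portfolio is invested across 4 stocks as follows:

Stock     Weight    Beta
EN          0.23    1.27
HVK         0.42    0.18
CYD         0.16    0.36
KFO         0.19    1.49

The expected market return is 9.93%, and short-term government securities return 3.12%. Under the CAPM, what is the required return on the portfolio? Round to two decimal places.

7.94%

β_P = Σ w_i β_i = 0.23×1.27 + 0.42×0.18 + 0.16×0.36 + 0.19×1.49 = 0.7084
MRP = 9.93% − 3.12% = 6.81%
E(R_P) = R_f + β_P × MRP = 3.12% + 0.7084 × 6.81% = 7.94%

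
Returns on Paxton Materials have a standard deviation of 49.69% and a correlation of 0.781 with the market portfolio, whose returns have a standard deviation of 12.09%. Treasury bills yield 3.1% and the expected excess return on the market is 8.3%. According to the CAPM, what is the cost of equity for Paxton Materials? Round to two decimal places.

29.74%

β = ρ × σ_i / σ_m = 0.781 × 49.69% / 12.09% = 3.2099
E(R) = 3.1% + 3.2099 × 8.3% = 29.74%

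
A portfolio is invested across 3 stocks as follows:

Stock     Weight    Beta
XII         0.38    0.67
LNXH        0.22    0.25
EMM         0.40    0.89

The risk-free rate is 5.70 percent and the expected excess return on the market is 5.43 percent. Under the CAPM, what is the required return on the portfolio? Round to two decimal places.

9.31%

β_P = Σ w_i β_i = 0.38×0.67 + 0.22×0.25 + 0.40×0.89 = 0.6656
E(R_P) = R_f + β_P × MRP = 5.70% + 0.6656 × 5.43% = 9.31%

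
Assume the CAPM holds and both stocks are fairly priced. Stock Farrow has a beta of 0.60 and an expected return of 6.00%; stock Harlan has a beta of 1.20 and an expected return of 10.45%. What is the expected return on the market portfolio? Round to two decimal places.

Both satisfy E(R) = R_f + β·MRP, so the slope of the SML is
MRP = (10.45% − 6.00%) / (1.20 − 0.60) = 4.45% / 0.60 = 7.4167%
R_f = E(R_Farrow) − β_Farrow·MRP = 6.00% − 0.60 × 7.4167% = 1.5500%
E(R_m) = R_f + MRP = 1.5500% + 7.4167% = 8.97%

8.97%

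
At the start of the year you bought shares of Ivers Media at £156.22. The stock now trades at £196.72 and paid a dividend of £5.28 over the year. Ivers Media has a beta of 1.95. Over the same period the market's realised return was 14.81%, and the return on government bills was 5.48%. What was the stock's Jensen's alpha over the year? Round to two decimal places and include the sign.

Realised HPR = (P1 + D1 − P0) / P0 = (196.72 + 5.28 − 156.22) / 156.22 = 45.78 / 156.22 = 29.3048%
MRP = 14.81% − 5.48% = 9.33%
CAPM required = R_f + β·MRP = 5.48% + 1.95 × 9.33% = 23.6735%
α = realised − required = 29.3048% − 23.6735% = +5.63%

+5.63%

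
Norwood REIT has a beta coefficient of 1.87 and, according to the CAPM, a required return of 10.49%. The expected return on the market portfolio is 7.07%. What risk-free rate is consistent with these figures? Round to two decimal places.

3.14%

E(R) = R_f + β(E(R_m) − R_f) = R_f(1 − β) + β·E(R_m)
10.49% = R_f × (1 − 1.87) + 1.87 × 7.07%
10.49% = R_f × -0.87 + 13.2209%
R_f = (10.49% − 13.2209%) / -0.87 = 3.14%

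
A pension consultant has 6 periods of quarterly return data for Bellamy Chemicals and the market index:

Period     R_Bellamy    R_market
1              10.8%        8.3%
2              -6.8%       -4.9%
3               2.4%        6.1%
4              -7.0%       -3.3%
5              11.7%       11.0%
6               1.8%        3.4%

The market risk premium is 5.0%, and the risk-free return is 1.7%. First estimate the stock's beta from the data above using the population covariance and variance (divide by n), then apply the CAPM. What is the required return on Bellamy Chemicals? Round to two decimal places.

7.89%

Mean R_i = (10.8 − 6.8 + 2.4 − 7.0 + 11.7 + 1.8) / 6 = 2.1500%
Mean R_m = (8.3 − 4.9 + 6.1 − 3.3 + 11.0 + 3.4) / 6 = 3.4333%
Σ(R_i − R̄_i)(R_m − R̄_m) = 251.2300  ⇒  Cov = 251.2300 / 6 = 41.8717
Σ(R_m − R̄_m)² = 202.8333  ⇒  Var(R_m) = 202.8333 / 6 = 33.8056
β = Cov / Var(R_m) = 41.8717 / 33.8056 = 1.2386
E(R) = R_f + β × MRP = 1.7% + 1.2386 × 5.0% = 7.89%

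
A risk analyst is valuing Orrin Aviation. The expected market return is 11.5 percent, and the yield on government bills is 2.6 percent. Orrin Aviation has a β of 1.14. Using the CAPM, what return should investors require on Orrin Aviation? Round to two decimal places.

Market risk premium = E(R_m) − R_f = 11.5% − 2.6% = 8.90%
E(R) = R_f + β × MRP = 2.6% + 1.14 × 8.9% = 12.75%

12.75%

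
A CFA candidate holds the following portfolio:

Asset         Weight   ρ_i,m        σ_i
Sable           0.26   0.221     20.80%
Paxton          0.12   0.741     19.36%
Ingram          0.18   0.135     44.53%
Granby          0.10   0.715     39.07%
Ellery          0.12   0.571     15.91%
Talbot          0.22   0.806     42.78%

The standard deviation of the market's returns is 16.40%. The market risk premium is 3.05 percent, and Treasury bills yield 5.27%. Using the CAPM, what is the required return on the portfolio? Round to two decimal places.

β_Sable = 0.221 × 20.80% / 16.40% = 0.2803
β_Paxton = 0.741 × 19.36% / 16.40% = 0.8747
β_Ingram = 0.135 × 44.53% / 16.40% = 0.3666
β_Granby = 0.715 × 39.07% / 16.40% = 1.7034
β_Ellery = 0.571 × 15.91% / 16.40% = 0.5539
β_Talbot = 0.806 × 42.78% / 16.40% = 2.1025
β_P = Σ w_i β_i = 0.26×0.2803 + 0.12×0.8747 + 0.18×0.3666 + 0.10×1.7034 + 0.12×0.5539 + 0.22×2.1025 = 0.9432
E(R_P) = R_f + β_P × MRP = 5.27% + 0.9432 × 3.05% = 8.15%

8.15%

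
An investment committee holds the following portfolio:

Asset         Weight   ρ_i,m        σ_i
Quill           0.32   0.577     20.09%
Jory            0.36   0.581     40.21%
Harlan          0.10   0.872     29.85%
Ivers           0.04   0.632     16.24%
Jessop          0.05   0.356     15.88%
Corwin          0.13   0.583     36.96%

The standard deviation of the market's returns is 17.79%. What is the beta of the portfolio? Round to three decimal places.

β_Quill = 0.577 × 20.09% / 17.79% = 0.6516
β_Jory = 0.581 × 40.21% / 17.79% = 1.3132
β_Harlan = 0.872 × 29.85% / 17.79% = 1.4631
β_Ivers = 0.632 × 16.24% / 17.79% = 0.5769
β_Jessop = 0.356 × 15.88% / 17.79% = 0.3178
β_Corwin = 0.583 × 36.96% / 17.79% = 1.2112
β_P = Σ w_i β_i = 0.32×0.6516 + 0.36×1.3132 + 0.10×1.4631 + 0.04×0.5769 + 0.05×0.3178 + 0.13×1.2112 = 1.0240

1.024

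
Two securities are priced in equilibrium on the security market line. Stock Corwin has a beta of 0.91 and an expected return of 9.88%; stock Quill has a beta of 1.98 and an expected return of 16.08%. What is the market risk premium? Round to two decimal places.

Both satisfy E(R) = R_f + β·MRP, so the slope of the SML is
MRP = (16.08% − 9.88%) / (1.98 − 0.91) = 6.20% / 1.07 = 5.7944%

5.79%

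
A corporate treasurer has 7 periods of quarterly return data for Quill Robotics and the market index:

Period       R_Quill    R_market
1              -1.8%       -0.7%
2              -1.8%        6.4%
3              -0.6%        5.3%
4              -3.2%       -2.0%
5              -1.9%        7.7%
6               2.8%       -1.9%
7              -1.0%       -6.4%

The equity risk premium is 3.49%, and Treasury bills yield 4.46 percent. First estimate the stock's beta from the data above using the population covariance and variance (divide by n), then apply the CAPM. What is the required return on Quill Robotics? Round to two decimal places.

4.22%

Mean R_i = (-1.8 − 1.8 − 0.6 − 3.2 − 1.9 + 2.8 − 1.0) / 7 = -1.0714%
Mean R_m = (-0.7 + 6.4 + 5.3 − 2.0 + 7.7 − 1.9 − 6.4) / 7 = 1.2000%
Σ(R_i − R̄_i)(R_m − R̄_m) = -11.5900  ⇒  Cov = -11.5900 / 7 = -1.6557
Σ(R_m − R̄_m)² = 167.3200  ⇒  Var(R_m) = 167.3200 / 7 = 23.9029
β = Cov / Var(R_m) = -1.6557 / 23.9029 = -0.0693
E(R) = R_f + β × MRP = 4.46% + -0.0693 × 3.49% = 4.22%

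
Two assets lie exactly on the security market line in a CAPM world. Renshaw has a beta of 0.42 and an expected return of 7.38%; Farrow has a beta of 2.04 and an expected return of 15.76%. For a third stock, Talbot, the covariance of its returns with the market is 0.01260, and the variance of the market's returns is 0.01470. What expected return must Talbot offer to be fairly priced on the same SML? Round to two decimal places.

9.64%

MRP = (15.76% − 7.38%) / (2.04 − 0.42) = 5.1728%
R_f = 7.38% − 0.42 × 5.1728% = 5.2074%
β_Talbot = Cov / Var(R_m) = 0.01260 / 0.01470 = 0.8571
E(R_Talbot) = R_f + β × MRP = 5.2074% + 0.8571 × 5.1728% = 9.64%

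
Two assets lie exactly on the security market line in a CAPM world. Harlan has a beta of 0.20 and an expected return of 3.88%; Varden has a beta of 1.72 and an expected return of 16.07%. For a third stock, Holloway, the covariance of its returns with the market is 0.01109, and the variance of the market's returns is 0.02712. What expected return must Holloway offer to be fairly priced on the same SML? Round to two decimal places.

MRP = (16.07% − 3.88%) / (1.72 − 0.20) = 8.0197%
R_f = 3.88% − 0.20 × 8.0197% = 2.2761%
β_Holloway = Cov / Var(R_m) = 0.01109 / 0.02712 = 0.4089
E(R_Holloway) = R_f + β × MRP = 2.2761% + 0.4089 × 8.0197% = 5.56%

5.56%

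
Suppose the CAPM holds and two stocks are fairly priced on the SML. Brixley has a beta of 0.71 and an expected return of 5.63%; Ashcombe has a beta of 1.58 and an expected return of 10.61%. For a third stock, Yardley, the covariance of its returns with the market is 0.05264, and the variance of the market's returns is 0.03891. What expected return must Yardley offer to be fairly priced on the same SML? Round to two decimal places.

MRP = (10.61% − 5.63%) / (1.58 − 0.71) = 5.7241%
R_f = 5.63% − 0.71 × 5.7241% = 1.5659%
β_Yardley = Cov / Var(R_m) = 0.05264 / 0.03891 = 1.3529
E(R_Yardley) = R_f + β × MRP = 1.5659% + 1.3529 × 5.7241% = 9.31%

9.31%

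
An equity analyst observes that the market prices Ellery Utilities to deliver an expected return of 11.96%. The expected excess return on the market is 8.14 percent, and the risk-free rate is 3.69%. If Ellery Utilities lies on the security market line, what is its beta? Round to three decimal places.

1.016

β = (E(R) − R_f) / MRP = (11.96% − 3.69%) / 8.14% = 8.27% / 8.14% = 1.016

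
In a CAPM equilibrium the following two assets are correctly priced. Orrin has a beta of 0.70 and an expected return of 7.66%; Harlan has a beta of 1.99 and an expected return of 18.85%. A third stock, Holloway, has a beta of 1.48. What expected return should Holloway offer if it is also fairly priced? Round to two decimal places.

MRP (SML slope) = (18.85% − 7.66%) / (1.99 − 0.70) = 11.19% / 1.29 = 8.6744%
R_f (intercept) = 7.66% − 0.70 × 8.6744% = 1.5879%
E(R_Holloway) = R_f + β × MRP = 1.5879% + 1.48 × 8.6744% = 14.43%

14.43%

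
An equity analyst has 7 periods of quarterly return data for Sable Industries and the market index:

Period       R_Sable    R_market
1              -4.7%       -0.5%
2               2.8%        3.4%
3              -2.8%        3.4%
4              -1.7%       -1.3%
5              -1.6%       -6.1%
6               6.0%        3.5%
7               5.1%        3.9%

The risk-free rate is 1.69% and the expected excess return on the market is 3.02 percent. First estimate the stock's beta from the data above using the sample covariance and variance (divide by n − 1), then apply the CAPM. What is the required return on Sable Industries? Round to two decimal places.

3.57%

Mean R_i = (-4.7 + 2.8 − 2.8 − 1.7 − 1.6 + 6.0 + 5.1) / 7 = 0.4429%
Mean R_m = (-0.5 + 3.4 + 3.4 − 1.3 − 6.1 + 3.5 + 3.9) / 7 = 0.9000%
Σ(R_i − R̄_i)(R_m − R̄_m) = 52.4200  ⇒  Cov = 52.4200 / 6 = 8.7367
Σ(R_m − R̄_m)² = 84.0600  ⇒  Var(R_m) = 84.0600 / 6 = 14.0100
β = Cov / Var(R_m) = 8.7367 / 14.0100 = 0.6236
E(R) = R_f + β × MRP = 1.69% + 0.6236 × 3.02% = 3.57%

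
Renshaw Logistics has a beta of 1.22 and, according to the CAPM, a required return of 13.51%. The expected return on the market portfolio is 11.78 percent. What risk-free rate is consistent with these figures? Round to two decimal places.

E(R) = R_f + β(E(R_m) − R_f) = R_f(1 − β) + β·E(R_m)
13.51% = R_f × (1 − 1.22) + 1.22 × 11.78%
13.51% = R_f × -0.22 + 14.3716%
R_f = (13.51% − 14.3716%) / -0.22 = 3.92%

3.92%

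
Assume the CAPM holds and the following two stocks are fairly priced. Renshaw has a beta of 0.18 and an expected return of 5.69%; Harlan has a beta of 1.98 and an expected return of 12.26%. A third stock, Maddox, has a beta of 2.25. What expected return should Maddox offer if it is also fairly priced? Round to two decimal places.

MRP (SML slope) = (12.26% − 5.69%) / (1.98 − 0.18) = 6.57% / 1.80 = 3.6500%
R_f (intercept) = 5.69% − 0.18 × 3.6500% = 5.0330%
E(R_Maddox) = R_f + β × MRP = 5.0330% + 2.25 × 3.6500% = 13.25%

13.25%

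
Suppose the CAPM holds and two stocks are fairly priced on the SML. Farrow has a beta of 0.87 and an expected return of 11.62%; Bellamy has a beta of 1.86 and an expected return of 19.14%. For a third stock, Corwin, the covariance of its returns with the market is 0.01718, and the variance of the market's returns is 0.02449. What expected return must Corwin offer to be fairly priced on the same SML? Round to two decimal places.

MRP = (19.14% − 11.62%) / (1.86 − 0.87) = 7.5960%
R_f = 11.62% − 0.87 × 7.5960% = 5.0115%
β_Corwin = Cov / Var(R_m) = 0.01718 / 0.02449 = 0.7015
E(R_Corwin) = R_f + β × MRP = 5.0115% + 0.7015 × 7.5960% = 10.34%

10.34%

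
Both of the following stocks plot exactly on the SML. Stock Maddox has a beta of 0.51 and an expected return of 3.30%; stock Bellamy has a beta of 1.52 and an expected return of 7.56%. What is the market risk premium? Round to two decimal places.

Both satisfy E(R) = R_f + β·MRP, so the slope of the SML is
MRP = (7.56% − 3.30%) / (1.52 − 0.51) = 4.26% / 1.01 = 4.2178%

4.22%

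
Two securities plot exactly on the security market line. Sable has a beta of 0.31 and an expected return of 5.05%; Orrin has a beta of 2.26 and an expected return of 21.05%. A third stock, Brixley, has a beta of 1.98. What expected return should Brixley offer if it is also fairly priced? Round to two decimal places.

MRP (SML slope) = (21.05% − 5.05%) / (2.26 − 0.31) = 16.00% / 1.95 = 8.2051%
R_f (intercept) = 5.05% − 0.31 × 8.2051% = 2.5064%
E(R_Brixley) = R_f + β × MRP = 2.5064% + 1.98 × 8.2051% = 18.75%

18.75%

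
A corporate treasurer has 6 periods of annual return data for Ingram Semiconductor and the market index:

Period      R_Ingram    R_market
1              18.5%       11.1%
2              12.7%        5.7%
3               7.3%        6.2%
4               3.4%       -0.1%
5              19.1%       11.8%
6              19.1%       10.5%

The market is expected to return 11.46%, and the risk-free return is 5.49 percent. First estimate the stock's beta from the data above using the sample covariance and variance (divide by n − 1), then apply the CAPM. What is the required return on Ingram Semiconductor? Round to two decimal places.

13.89%

Mean R_i = (18.5 + 12.7 + 7.3 + 3.4 + 19.1 + 19.1) / 6 = 13.3500%
Mean R_m = (11.1 + 5.7 + 6.2 − 0.1 + 11.8 + 10.5) / 6 = 7.5333%
Σ(R_i − R̄_i)(R_m − R̄_m) = 145.1700  ⇒  Cov = 145.1700 / 5 = 29.0340
Σ(R_m − R̄_m)² = 103.1333  ⇒  Var(R_m) = 103.1333 / 5 = 20.6267
β = Cov / Var(R_m) = 29.0340 / 20.6267 = 1.4076
MRP = 11.46% − 5.49% = 5.97%
E(R) = R_f + β × MRP = 5.49% + 1.4076 × 5.97% = 13.89%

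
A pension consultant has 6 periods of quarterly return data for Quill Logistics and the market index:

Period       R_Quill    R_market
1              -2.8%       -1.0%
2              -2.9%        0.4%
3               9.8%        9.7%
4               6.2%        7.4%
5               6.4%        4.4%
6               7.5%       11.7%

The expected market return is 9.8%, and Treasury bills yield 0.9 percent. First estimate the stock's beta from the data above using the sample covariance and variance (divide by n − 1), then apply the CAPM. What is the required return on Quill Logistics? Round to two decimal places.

9.65%

Mean R_i = (-2.8 − 2.9 + 9.8 + 6.2 + 6.4 + 7.5) / 6 = 4.0333%
Mean R_m = (-1.0 + 0.4 + 9.7 + 7.4 + 4.4 + 11.7) / 6 = 5.4333%
Σ(R_i − R̄_i)(R_m − R̄_m) = 127.0033  ⇒  Cov = 127.0033 / 5 = 25.4007
Σ(R_m − R̄_m)² = 129.1333  ⇒  Var(R_m) = 129.1333 / 5 = 25.8267
β = Cov / Var(R_m) = 25.4007 / 25.8267 = 0.9835
MRP = 9.8% − 0.9% = 8.90%
E(R) = R_f + β × MRP = 0.9% + 0.9835 × 8.9% = 9.65%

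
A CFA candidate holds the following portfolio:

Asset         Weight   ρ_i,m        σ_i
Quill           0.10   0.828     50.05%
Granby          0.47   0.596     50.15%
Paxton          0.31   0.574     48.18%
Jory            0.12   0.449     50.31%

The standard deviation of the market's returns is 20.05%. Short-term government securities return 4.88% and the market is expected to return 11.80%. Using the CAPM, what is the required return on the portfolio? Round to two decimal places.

β_Quill = 0.828 × 50.05% / 20.05% = 2.0669
β_Granby = 0.596 × 50.15% / 20.05% = 1.4907
β_Paxton = 0.574 × 48.18% / 20.05% = 1.3793
β_Jory = 0.449 × 50.31% / 20.05% = 1.1266
β_P = Σ w_i β_i = 0.10×2.0669 + 0.47×1.4907 + 0.31×1.3793 + 0.12×1.1266 = 1.4701
MRP = 11.80% − 4.88% = 6.92%
E(R_P) = R_f + β_P × MRP = 4.88% + 1.4701 × 6.92% = 15.05%

15.05%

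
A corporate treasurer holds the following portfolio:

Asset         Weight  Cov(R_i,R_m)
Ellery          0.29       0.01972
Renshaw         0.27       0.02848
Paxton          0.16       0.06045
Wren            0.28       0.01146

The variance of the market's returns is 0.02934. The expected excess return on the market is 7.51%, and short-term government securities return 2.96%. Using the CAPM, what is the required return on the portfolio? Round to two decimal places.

9.69%

β_Ellery = 0.01972 / 0.02934 = 0.6721
β_Renshaw = 0.02848 / 0.02934 = 0.9707
β_Paxton = 0.06045 / 0.02934 = 2.0603
β_Wren = 0.01146 / 0.02934 = 0.3906
β_P = Σ w_i β_i = 0.29×0.6721 + 0.27×0.9707 + 0.16×2.0603 + 0.28×0.3906 = 0.8960
E(R_P) = R_f + β_P × MRP = 2.96% + 0.8960 × 7.51% = 9.69%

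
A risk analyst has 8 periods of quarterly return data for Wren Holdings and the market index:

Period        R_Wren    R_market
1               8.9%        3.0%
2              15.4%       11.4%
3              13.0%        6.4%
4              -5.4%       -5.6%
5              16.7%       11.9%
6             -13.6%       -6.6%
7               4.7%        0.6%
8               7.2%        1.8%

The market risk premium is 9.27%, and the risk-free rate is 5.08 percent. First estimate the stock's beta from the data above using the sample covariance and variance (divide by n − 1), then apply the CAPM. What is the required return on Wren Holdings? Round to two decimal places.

18.54%

Mean R_i = (8.9 + 15.4 + 13.0 − 5.4 + 16.7 − 13.6 + 4.7 + 7.2) / 8 = 5.8625%
Mean R_m = (3.0 + 11.4 + 6.4 − 5.6 + 11.9 − 6.6 + 0.6 + 1.8) / 8 = 2.8625%
Σ(R_i − R̄_i)(R_m − R̄_m) = 485.7188  ⇒  Cov = 485.7188 / 7 = 69.3884
Σ(R_m − R̄_m)² = 334.4988  ⇒  Var(R_m) = 334.4988 / 7 = 47.7855
β = Cov / Var(R_m) = 69.3884 / 47.7855 = 1.4521
E(R) = R_f + β × MRP = 5.08% + 1.4521 × 9.27% = 18.54%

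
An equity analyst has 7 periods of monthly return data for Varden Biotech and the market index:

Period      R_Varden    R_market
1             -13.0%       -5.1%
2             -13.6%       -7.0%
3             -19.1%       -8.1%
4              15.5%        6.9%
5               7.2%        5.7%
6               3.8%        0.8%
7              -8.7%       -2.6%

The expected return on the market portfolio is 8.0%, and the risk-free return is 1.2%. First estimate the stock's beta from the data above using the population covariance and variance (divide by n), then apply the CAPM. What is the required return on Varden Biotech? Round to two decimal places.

Mean R_i = (-13.0 − 13.6 − 19.1 + 15.5 + 7.2 + 3.8 − 8.7) / 7 = -3.9857%
Mean R_m = (-5.1 − 7.0 − 8.1 + 6.9 + 5.7 + 0.8 − 2.6) / 7 = -1.3429%
Σ(R_i − R̄_i)(R_m − R̄_m) = 452.3943  ⇒  Cov = 452.3943 / 7 = 64.6278
Σ(R_m − R̄_m)² = 215.4971  ⇒  Var(R_m) = 215.4971 / 7 = 30.7853
β = Cov / Var(R_m) = 64.6278 / 30.7853 = 2.0993
MRP = 8.0% − 1.2% = 6.80%
E(R) = R_f + β × MRP = 1.2% + 2.0993 × 6.8% = 15.48%

15.48%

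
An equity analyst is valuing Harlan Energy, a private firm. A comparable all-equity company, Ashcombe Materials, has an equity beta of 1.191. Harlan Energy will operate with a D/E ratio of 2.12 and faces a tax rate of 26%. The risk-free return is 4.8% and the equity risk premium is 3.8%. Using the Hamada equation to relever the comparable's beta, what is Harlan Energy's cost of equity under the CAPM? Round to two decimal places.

β_L = β_U × [1 + (1 − t)(D/E)] = 1.191 × [1 + (1 − 0.26) × 2.12]
    = 1.191 × [1 + 0.74 × 2.12] = 1.191 × 2.5688 = 3.0594
E(R) = R_f + β_L × MRP = 4.8% + 3.0594 × 3.8% = 16.43%

16.43%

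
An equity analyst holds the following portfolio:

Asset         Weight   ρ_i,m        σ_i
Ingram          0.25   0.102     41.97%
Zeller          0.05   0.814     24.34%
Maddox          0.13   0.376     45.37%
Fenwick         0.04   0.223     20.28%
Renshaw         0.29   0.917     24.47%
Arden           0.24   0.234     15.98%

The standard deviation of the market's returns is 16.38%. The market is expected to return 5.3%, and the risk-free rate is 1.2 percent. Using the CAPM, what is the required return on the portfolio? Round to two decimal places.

β_Ingram = 0.102 × 41.97% / 16.38% = 0.2614
β_Zeller = 0.814 × 24.34% / 16.38% = 1.2096
β_Maddox = 0.376 × 45.37% / 16.38% = 1.0415
β_Fenwick = 0.223 × 20.28% / 16.38% = 0.2761
β_Renshaw = 0.917 × 24.47% / 16.38% = 1.3699
β_Arden = 0.234 × 15.98% / 16.38% = 0.2283
β_P = Σ w_i β_i = 0.25×0.2614 + 0.05×1.2096 + 0.13×1.0415 + 0.04×0.2761 + 0.29×1.3699 + 0.24×0.2283 = 0.7243
MRP = 5.3% − 1.2% = 4.10%
E(R_P) = R_f + β_P × MRP = 1.2% + 0.7243 × 4.1% = 4.17%

4.17%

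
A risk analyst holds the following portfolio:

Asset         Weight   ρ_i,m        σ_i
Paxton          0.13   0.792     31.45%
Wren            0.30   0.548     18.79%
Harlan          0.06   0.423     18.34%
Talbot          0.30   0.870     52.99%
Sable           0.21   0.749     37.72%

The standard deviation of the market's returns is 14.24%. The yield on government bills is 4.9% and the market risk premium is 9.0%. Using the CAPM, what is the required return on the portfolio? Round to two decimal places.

β_Paxton = 0.792 × 31.45% / 14.24% = 1.7492
β_Wren = 0.548 × 18.79% / 14.24% = 0.7231
β_Harlan = 0.423 × 18.34% / 14.24% = 0.5448
β_Talbot = 0.870 × 52.99% / 14.24% = 3.2375
β_Sable = 0.749 × 37.72% / 14.24% = 1.9840
β_P = Σ w_i β_i = 0.13×1.7492 + 0.30×0.7231 + 0.06×0.5448 + 0.30×3.2375 + 0.21×1.9840 = 1.8649
E(R_P) = R_f + β_P × MRP = 4.9% + 1.8649 × 9.0% = 21.68%

21.68%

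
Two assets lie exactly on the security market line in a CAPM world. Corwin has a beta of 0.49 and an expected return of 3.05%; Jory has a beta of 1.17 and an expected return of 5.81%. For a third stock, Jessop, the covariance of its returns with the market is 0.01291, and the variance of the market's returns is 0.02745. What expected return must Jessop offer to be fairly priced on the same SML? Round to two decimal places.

MRP = (5.81% − 3.05%) / (1.17 − 0.49) = 4.0588%
R_f = 3.05% − 0.49 × 4.0588% = 1.0612%
β_Jessop = Cov / Var(R_m) = 0.01291 / 0.02745 = 0.4703
E(R_Jessop) = R_f + β × MRP = 1.0612% + 0.4703 × 4.0588% = 2.97%

2.97%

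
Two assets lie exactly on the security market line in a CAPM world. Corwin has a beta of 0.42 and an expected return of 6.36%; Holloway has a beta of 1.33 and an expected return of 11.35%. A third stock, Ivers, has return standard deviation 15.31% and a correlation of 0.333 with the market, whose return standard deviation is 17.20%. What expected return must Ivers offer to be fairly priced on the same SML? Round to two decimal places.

5.68%

MRP = (11.35% − 6.36%) / (1.33 − 0.42) = 5.4835%
R_f = 6.36% − 0.42 × 5.4835% = 4.0569%
β_Ivers = ρ·σ_i/σ_m = 0.333 × 15.31 / 17.20 = 0.2964
E(R_Ivers) = R_f + β × MRP = 4.0569% + 0.2964 × 5.4835% = 5.68%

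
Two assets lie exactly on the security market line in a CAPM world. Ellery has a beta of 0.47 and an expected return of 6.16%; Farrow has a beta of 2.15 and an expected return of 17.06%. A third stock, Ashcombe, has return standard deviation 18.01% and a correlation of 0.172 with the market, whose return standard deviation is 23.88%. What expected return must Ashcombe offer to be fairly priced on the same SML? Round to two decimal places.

MRP = (17.06% − 6.16%) / (2.15 − 0.47) = 6.4881%
R_f = 6.16% − 0.47 × 6.4881% = 3.1106%
β_Ashcombe = ρ·σ_i/σ_m = 0.172 × 18.01 / 23.88 = 0.1297
E(R_Ashcombe) = R_f + β × MRP = 3.1106% + 0.1297 × 6.4881% = 3.95%

3.95%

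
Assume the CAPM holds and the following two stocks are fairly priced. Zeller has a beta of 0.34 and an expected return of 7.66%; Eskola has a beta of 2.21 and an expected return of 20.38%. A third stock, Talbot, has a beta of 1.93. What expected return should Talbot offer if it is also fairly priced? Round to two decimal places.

18.48%

MRP (SML slope) = (20.38% − 7.66%) / (2.21 − 0.34) = 12.72% / 1.87 = 6.8021%
R_f (intercept) = 7.66% − 0.34 × 6.8021% = 5.3473%
E(R_Talbot) = R_f + β × MRP = 5.3473% + 1.93 × 6.8021% = 18.48%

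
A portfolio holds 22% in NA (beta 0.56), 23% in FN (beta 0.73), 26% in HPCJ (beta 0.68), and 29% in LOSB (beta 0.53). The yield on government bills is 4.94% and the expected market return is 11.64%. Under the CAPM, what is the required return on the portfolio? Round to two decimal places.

9.10%

β_P = Σ w_i β_i = 0.22×0.56 + 0.23×0.73 + 0.26×0.68 + 0.29×0.53 = 0.6216
MRP = 11.64% − 4.94% = 6.70%
E(R_P) = R_f + β_P × MRP = 4.94% + 0.6216 × 6.70% = 9.10%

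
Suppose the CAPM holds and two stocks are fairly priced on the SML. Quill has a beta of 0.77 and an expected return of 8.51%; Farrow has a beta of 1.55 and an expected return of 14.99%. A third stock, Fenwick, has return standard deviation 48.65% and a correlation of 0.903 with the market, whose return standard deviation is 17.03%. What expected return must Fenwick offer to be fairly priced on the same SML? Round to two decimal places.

MRP = (14.99% − 8.51%) / (1.55 − 0.77) = 8.3077%
R_f = 8.51% − 0.77 × 8.3077% = 2.1131%
β_Fenwick = ρ·σ_i/σ_m = 0.903 × 48.65 / 17.03 = 2.5796
E(R_Fenwick) = R_f + β × MRP = 2.1131% + 2.5796 × 8.3077% = 23.54%

23.54%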